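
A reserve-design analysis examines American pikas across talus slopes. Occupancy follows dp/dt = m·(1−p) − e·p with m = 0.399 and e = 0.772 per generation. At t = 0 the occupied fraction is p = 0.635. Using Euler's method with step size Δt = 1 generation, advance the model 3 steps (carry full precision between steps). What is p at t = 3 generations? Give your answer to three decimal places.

0.339

Update rule: p ← p + [m·(1−p) − e·p]·Δt with Δt = 1.
p: 0.63500 → 0.29041  (Δp = -0.34459)
p: 0.29041 → 0.34934  (Δp = +0.05892)
p: 0.34934 → 0.33926  (Δp = -0.01008)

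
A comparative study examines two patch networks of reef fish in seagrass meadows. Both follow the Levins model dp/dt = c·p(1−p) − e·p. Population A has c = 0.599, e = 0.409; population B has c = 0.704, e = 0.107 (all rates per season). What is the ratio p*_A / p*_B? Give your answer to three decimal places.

0.374

A: p*_A = 1 − 0.409/0.599 = 0.3172.
B: p*_B = 1 − 0.107/0.704 = 0.8480.
p*_A / p*_B = 0.3172/0.8480 = 0.3740.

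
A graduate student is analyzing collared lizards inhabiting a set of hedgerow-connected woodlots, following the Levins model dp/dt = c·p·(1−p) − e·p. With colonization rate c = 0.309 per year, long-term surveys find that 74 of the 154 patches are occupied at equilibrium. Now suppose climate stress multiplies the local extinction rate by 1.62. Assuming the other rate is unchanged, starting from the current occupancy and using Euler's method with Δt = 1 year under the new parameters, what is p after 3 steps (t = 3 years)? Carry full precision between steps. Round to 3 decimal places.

0.367

Observed p* = 74/154 = 0.48052.
Balance c(1−p*) = e gives e = 0.309×(1 − 0.48052) = 0.16052.
Starting from p₀ = 0.48052; update p ← p + (dp/dt)·Δt with the new parameters.
t = 1: p = 0.48052 + (-0.04782) = 0.43270
t = 2: p = 0.43270 + (-0.03667) = 0.39603
t = 3: p = 0.39603 + (-0.02907) = 0.36695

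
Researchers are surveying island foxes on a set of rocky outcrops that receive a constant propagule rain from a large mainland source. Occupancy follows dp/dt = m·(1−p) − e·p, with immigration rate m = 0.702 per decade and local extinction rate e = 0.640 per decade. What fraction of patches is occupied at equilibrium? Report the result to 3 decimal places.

At equilibrium the propagule rain into empty patches balances local extinction: m(1−p*) = e·p*.
p* = m/(m+e) = 0.702/(0.702+0.640) = 0.702/1.3420 = 0.5231.

0.523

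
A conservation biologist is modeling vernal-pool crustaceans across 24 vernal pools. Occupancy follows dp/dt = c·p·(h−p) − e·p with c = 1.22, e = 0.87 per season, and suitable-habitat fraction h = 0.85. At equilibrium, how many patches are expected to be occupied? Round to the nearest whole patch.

3

p* = h − e/c = 0.85 − 0.7131 = 0.1369.
Expected occupied patches = N × p* = 24 × 0.1369 = 3.29 ≈ 3.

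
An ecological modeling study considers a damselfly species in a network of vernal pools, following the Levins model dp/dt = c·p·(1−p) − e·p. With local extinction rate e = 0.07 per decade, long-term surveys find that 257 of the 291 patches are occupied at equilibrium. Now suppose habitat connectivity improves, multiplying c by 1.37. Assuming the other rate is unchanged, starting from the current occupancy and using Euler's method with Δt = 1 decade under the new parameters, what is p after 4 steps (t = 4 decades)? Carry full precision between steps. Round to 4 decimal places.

Observed p* = 257/291 = 0.88316.
Balance c(1−p*) = e gives c = e/(1 − 0.88316) = 0.07/0.11684 = 0.59912.
Starting from p₀ = 0.88316; update p ← p + (dp/dt)·Δt with the new parameters.
  1  |  dp/dt·Δt = +0.022874  |  p_1 = 0.906035
  2  |  dp/dt·Δt = +0.006456  |  p_2 = 0.912491
  3  |  dp/dt·Δt = +0.001667  |  p_3 = 0.914158
  4  |  dp/dt·Δt = +0.000419  |  p_4 = 0.914577

0.9146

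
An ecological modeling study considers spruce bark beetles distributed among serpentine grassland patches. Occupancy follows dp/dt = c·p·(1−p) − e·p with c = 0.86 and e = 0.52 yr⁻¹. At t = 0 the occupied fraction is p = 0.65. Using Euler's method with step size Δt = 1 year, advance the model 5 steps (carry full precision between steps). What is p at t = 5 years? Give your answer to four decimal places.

0.4107

Update rule: p ← p + [c·p·(1−p) − e·p]·Δt with Δt = 1.
t = 1: p = 0.65000 + (-0.14235) = 0.50765
t = 2: p = 0.50765 + (-0.04903) = 0.45862
t = 3: p = 0.45862 + (-0.02496) = 0.43367
t = 4: p = 0.43367 + (-0.01429) = 0.41938
t = 5: p = 0.41938 + (-0.00867) = 0.41071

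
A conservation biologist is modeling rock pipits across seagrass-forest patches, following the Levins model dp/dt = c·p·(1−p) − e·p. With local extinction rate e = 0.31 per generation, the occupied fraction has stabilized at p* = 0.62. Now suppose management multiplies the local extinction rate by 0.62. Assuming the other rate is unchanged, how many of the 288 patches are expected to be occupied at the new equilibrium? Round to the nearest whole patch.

220

Balance c(1−p*) = e gives c = e/(1 − 0.62000) = 0.31/0.38000 = 0.81579.
New p* = 1 − e/c = 1 − 0.19220/0.81579 = 0.76440.
Expected occupied = 288 × 0.76440 = 220.15 ≈ 220.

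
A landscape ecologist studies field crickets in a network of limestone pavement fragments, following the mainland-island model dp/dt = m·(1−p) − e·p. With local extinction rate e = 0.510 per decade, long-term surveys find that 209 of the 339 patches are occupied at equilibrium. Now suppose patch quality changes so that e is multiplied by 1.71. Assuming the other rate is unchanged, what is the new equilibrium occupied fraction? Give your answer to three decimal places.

Observed p* = 209/339 = 0.61652.
Balance m(1−p*) = e·p* gives m = e·p*/(1−p*) = 0.510×0.61652/0.38348 = 0.81993.
New p* = m/(m+e) = 0.81993/(0.81993+0.87210) = 0.48458.

0.485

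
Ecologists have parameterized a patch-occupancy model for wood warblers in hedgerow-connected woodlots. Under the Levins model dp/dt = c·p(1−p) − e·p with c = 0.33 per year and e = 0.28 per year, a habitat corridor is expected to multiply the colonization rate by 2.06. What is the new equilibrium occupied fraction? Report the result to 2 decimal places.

Before: p* = 1 − 0.28/0.33 = 0.1515.
After the change, c = 0.6798, e = 0.28, so p* = 1 − 0.28/0.6798 = 0.5881.

0.59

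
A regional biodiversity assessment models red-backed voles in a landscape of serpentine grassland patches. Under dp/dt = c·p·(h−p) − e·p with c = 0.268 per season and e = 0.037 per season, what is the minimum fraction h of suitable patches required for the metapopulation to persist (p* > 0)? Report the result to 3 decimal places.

p* = h − e/c is positive only when h > e/c.
h_min = e/c = 0.037/0.268 = 0.1381.

0.138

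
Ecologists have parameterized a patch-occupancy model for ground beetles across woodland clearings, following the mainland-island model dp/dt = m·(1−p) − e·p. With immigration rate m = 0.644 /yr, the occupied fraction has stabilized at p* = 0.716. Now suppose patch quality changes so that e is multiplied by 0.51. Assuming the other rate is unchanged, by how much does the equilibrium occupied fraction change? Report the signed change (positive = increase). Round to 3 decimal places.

Balance m(1−p*) = e·p* gives e = m(1−p*)/p* = 0.644×0.28400/0.71600 = 0.25544.
New p* = m/(m+e) = 0.64400/(0.64400+0.13027) = 0.83175.
Δp* = 0.83175 − 0.71600 = +0.11575.

0.116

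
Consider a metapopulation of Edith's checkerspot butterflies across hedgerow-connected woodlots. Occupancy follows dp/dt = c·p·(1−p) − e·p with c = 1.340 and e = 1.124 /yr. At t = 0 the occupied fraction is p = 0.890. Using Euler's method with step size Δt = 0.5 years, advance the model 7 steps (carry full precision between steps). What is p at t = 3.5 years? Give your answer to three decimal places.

Update rule: p ← p + [c·p·(1−p) − e·p]·Δt with Δt = 0.5.
p: 0.89000 → 0.45541  (Δp = -0.43459)
p: 0.45541 → 0.36564  (Δp = -0.08977)
p: 0.36564 → 0.31555  (Δp = -0.05008)
p: 0.31555 → 0.28292  (Δp = -0.03264)
p: 0.28292 → 0.25985  (Δp = -0.02307)
p: 0.25985 → 0.24267  (Δp = -0.01717)
p: 0.24267 → 0.22942  (Δp = -0.01325)

0.229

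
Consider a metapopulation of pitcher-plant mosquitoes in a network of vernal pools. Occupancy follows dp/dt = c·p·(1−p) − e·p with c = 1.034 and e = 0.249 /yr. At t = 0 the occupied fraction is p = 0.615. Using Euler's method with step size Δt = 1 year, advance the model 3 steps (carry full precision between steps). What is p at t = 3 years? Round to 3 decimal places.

Update rule: p ← p + [c·p·(1−p) − e·p]·Δt with Δt = 1.
step 1: Δp = +0.09169, p = 0.70669
step 2: Δp = +0.03836, p = 0.74505
step 3: Δp = +0.01089, p = 0.75594

0.756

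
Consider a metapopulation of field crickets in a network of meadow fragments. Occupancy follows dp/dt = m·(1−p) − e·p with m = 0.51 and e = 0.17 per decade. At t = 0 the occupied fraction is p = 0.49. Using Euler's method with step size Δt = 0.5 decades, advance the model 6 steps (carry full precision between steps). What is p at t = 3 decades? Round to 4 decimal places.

0.7285

Update rule: p ← p + [m·(1−p) − e·p]·Δt with Δt = 0.5.
p: 0.49000 → 0.57840  (Δp = +0.08840)
p: 0.57840 → 0.63674  (Δp = +0.05834)
p: 0.63674 → 0.67525  (Δp = +0.03851)
p: 0.67525 → 0.70067  (Δp = +0.02541)
p: 0.70067 → 0.71744  (Δp = +0.01677)
p: 0.71744 → 0.72851  (Δp = +0.01107)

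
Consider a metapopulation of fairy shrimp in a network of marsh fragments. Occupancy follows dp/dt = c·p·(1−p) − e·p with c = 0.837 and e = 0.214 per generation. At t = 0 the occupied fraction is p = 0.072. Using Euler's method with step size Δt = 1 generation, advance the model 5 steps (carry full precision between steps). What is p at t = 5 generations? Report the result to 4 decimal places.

Update rule: p ← p + [c·p·(1−p) − e·p]·Δt with Δt = 1.
p: 0.07200 → 0.11252  (Δp = +0.04052)
p: 0.11252 → 0.17202  (Δp = +0.05950)
p: 0.17202 → 0.25442  (Δp = +0.08240)
p: 0.25442 → 0.35874  (Δp = +0.10432)
p: 0.35874 → 0.47452  (Δp = +0.11578)

0.4745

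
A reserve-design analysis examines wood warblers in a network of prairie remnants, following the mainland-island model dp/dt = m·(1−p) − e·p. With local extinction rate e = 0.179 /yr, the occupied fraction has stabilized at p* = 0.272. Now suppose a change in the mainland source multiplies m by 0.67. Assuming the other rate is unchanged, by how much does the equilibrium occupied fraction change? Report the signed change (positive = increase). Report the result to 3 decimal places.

-0.072

Balance m(1−p*) = e·p* gives m = e·p*/(1−p*) = 0.179×0.27200/0.72800 = 0.06688.
New p* = m/(m+e) = 0.04481/(0.04481+0.17900) = 0.20021.
Δp* = 0.20021 − 0.27200 = -0.07179.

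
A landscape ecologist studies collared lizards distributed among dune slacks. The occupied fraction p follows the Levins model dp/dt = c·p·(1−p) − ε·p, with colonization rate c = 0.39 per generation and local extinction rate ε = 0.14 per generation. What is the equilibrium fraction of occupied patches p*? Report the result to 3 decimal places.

0.641

Setting dp/dt = 0 and dividing through by p* gives c·(1−p*) = ε.
So p* = 1 − ε/c = 1 − 0.14/0.39 = 1 − 0.3590 = 0.6410.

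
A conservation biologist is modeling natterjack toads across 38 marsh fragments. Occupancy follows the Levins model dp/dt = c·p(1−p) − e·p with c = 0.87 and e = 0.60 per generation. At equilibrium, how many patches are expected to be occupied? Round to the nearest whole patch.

12

p* = 1 − e/c = 1 − 0.60/0.87 = 0.3103.
Expected occupied patches = N × p* = 38 × 0.3103 = 11.79 ≈ 12.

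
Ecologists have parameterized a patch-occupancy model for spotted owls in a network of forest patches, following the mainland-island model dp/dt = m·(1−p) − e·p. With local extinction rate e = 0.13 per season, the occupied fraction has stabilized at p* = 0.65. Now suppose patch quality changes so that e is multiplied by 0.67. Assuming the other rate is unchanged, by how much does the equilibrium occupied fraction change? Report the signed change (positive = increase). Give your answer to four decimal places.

Balance m(1−p*) = e·p* gives m = e·p*/(1−p*) = 0.13×0.65000/0.35000 = 0.24143.
New p* = m/(m+e) = 0.24143/(0.24143+0.08710) = 0.73488.
Δp* = 0.73488 − 0.65000 = +0.08488.

0.0849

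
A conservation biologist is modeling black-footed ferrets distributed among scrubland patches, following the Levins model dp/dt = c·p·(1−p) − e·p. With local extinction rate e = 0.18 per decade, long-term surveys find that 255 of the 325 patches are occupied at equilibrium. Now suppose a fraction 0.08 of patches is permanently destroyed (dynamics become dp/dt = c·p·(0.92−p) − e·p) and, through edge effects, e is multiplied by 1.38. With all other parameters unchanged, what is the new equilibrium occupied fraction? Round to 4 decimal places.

0.6228

Observed p* = 255/325 = 0.78462.
Balance c(1−p*) = e gives c = e/(1 − 0.78462) = 0.18/0.21538 = 0.83573.
New p* = 0.92 − e/c = 0.92 − 0.24840/0.83573 = 0.62277.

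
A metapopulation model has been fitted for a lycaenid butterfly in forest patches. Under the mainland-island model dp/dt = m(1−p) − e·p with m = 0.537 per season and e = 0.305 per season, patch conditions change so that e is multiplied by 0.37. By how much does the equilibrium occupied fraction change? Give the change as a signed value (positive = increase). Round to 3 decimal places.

0.189

Before: p* = 0.537/(0.537+0.305) = 0.6378.
After: m = 0.537, e = 0.11285; p* = 0.537/0.6499 = 0.8263.
Δp* = 0.8263 − 0.6378 = +0.1886.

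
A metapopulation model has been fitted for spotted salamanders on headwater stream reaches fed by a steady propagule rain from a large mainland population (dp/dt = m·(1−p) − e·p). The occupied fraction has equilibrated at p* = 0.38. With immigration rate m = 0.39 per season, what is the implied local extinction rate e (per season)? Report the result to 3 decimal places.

0.636

At equilibrium m(1−p*) = e·p*, so e = m(1−p*)/p*.
e = 0.39 × 0.6200 / 0.38 = 0.6363.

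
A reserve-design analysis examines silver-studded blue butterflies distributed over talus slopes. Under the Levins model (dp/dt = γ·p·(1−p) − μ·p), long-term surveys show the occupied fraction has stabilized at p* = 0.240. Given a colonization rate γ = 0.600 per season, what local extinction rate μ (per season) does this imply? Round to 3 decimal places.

At equilibrium γ(1−p*) = μ.
μ = 0.600 × (1 − 0.240) = 0.600 × 0.7600 = 0.4560.

0.456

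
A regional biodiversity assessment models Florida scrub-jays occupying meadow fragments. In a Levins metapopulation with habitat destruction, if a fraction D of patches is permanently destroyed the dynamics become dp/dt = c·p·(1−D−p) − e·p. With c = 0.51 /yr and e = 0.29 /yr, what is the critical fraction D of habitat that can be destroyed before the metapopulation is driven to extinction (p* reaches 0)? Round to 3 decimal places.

The nontrivial equilibrium is p* = (1−D) − e/c; extinction occurs when this hits zero.
So D_crit = 1 − e/c = 1 − 0.29/0.51 = 1 − 0.5686 = 0.4314.
This equals the undisturbed p*, a classic result of Lande's extension.

0.431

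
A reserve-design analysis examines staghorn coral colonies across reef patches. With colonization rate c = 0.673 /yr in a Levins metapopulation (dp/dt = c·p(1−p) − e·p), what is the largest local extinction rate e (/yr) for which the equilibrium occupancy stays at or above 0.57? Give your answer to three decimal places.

0.289

1 − e/c ≥ 0.57 ⇒ e ≤ c(1 − 0.57) = 0.673 × 0.4300.
e_max = 0.2894.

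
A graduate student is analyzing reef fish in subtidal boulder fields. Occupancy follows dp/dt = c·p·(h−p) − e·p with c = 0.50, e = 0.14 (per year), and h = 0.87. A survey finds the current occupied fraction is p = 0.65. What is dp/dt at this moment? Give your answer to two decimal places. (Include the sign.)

-0.02

Colonization term: c·p·(h−p) = 0.50×0.65×0.2200 = 0.07150.
Extinction term: e·p = 0.09100.
dp/dt = 0.07150 − 0.09100 = -0.01950.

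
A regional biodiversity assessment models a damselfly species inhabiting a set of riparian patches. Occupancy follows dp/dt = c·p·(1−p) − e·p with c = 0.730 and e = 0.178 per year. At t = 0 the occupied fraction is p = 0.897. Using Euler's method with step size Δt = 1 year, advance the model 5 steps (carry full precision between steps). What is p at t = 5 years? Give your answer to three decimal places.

0.758

Update rule: p ← p + [c·p·(1−p) − e·p]·Δt with Δt = 1.
step 1: Δp = -0.09222, p = 0.80478
step 2: Δp = -0.02856, p = 0.77622
step 3: Δp = -0.01136, p = 0.76486
step 4: Δp = -0.00485, p = 0.76000
step 5: Δp = -0.00213, p = 0.75787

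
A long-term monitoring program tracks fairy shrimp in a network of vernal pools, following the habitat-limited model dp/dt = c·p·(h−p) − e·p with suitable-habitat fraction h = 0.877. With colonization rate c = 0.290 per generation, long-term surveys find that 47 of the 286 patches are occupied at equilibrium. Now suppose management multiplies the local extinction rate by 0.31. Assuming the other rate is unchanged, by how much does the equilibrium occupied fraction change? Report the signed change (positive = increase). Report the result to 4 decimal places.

Observed p* = 47/286 = 0.16434.
Balance c(h−p*) = e gives e = 0.290×(0.877 − 0.16434) = 0.20667.
New p* = 0.877 − e/c = 0.877 − 0.06407/0.29000 = 0.65607.
Δp* = 0.65607 − 0.16434 = +0.49173.

0.4917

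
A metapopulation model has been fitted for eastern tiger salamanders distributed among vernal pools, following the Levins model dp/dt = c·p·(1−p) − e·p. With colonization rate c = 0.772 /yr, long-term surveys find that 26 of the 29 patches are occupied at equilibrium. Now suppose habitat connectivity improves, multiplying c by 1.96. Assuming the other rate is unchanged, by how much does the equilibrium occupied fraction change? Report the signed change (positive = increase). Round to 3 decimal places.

0.051

Observed p* = 26/29 = 0.89655.
Balance c(1−p*) = e gives e = 0.772×(1 − 0.89655) = 0.07986.
New p* = 1 − e/c = 1 − 0.07986/1.51312 = 0.94722.
Δp* = 0.94722 − 0.89655 = +0.05067.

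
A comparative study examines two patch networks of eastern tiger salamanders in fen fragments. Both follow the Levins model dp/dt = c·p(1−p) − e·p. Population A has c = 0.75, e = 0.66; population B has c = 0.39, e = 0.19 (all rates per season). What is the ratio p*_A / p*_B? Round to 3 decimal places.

A: p*_A = 1 − 0.66/0.75 = 0.1200.
B: p*_B = 1 − 0.19/0.39 = 0.5128.
p*_A / p*_B = 0.1200/0.5128 = 0.2340.

0.234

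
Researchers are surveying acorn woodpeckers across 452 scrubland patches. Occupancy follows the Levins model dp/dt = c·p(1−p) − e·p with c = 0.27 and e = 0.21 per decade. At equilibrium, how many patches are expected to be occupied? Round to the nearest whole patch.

p* = 1 − e/c = 1 − 0.21/0.27 = 0.2222.
Expected occupied patches = N × p* = 452 × 0.2222 = 100.44 ≈ 100.

100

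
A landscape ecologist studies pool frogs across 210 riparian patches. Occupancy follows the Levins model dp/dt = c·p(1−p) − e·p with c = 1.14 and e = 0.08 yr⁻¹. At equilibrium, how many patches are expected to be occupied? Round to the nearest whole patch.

195

p* = 1 − e/c = 1 − 0.08/1.14 = 0.9298.
Expected occupied patches = N × p* = 210 × 0.9298 = 195.26 ≈ 195.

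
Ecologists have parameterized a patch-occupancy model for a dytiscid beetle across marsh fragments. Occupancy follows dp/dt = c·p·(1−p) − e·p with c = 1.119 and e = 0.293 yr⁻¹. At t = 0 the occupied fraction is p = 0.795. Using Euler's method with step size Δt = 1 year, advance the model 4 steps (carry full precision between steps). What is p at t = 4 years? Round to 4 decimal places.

0.7382

Update rule: p ← p + [c·p·(1−p) − e·p]·Δt with Δt = 1.
p: 0.79500 → 0.74443  (Δp = -0.05057)
p: 0.74443 → 0.73921  (Δp = -0.00523)
p: 0.73921 → 0.73834  (Δp = -0.00087)
p: 0.73834 → 0.73819  (Δp = -0.00015)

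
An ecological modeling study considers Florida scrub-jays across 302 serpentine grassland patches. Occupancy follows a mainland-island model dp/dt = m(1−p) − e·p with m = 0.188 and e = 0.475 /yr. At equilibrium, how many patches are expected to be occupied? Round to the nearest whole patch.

p* = m/(m+e) = 0.188/0.6630 = 0.2836.
Expected occupied patches = N × p* = 302 × 0.2836 = 85.63 ≈ 86.

86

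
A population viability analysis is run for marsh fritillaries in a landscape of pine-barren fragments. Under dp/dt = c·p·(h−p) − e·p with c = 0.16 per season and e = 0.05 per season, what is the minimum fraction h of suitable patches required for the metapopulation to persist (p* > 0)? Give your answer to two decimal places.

0.31

p* = h − e/c is positive only when h > e/c.
h_min = e/c = 0.05/0.16 = 0.3125.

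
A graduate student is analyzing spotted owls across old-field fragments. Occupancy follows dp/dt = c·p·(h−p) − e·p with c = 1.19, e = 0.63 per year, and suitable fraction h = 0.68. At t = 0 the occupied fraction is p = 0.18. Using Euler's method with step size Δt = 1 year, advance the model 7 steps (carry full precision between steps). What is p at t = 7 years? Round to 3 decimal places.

Update rule: p ← p + [c·p·(h−p) − e·p]·Δt with Δt = 1.
  1  |  dp/dt·Δt = -0.006300  |  p_1 = 0.173700
  2  |  dp/dt·Δt = -0.004777  |  p_2 = 0.168923
  3  |  dp/dt·Δt = -0.003686  |  p_3 = 0.165237
  4  |  dp/dt·Δt = -0.002880  |  p_4 = 0.162357
  5  |  dp/dt·Δt = -0.002274  |  p_5 = 0.160083
  6  |  dp/dt·Δt = -0.001809  |  p_6 = 0.158274
  7  |  dp/dt·Δt = -0.001448  |  p_7 = 0.156827

0.157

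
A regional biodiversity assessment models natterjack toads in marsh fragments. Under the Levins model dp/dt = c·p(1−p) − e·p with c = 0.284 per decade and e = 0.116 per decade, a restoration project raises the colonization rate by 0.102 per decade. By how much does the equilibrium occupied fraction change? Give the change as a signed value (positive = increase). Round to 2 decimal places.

0.11

Before: p* = 1 − 0.116/0.284 = 0.5915.
After the change, c = 0.386, e = 0.116, so p* = 1 − 0.116/0.386 = 0.6995.
Δp* = 0.6995 − 0.5915 = +0.1079.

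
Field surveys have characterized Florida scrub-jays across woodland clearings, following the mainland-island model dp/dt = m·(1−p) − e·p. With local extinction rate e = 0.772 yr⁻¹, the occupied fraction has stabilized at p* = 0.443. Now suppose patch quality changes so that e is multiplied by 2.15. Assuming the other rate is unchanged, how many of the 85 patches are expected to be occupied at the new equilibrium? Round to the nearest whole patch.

Balance m(1−p*) = e·p* gives m = e·p*/(1−p*) = 0.772×0.44300/0.55700 = 0.61400.
New p* = m/(m+e) = 0.61400/(0.61400+1.65980) = 0.27003.
Expected occupied = 85 × 0.27003 = 22.95 ≈ 23.

23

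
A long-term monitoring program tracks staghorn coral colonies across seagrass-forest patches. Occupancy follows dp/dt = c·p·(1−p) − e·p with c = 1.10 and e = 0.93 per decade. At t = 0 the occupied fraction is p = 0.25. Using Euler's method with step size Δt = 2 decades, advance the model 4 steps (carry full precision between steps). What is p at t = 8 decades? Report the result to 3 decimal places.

Update rule: p ← p + [c·p·(1−p) − e·p]·Δt with Δt = 2.
step 1: Δp = -0.05250, p = 0.19750
step 2: Δp = -0.01866, p = 0.17884
step 3: Δp = -0.00956, p = 0.16928
step 4: Δp = -0.00549, p = 0.16379

0.164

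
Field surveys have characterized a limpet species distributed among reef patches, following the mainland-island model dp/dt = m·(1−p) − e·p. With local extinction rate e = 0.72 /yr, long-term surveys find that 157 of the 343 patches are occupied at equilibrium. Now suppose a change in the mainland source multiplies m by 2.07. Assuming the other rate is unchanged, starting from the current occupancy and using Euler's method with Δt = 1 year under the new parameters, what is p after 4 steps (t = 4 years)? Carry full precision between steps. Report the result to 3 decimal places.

Observed p* = 157/343 = 0.45773.
Balance m(1−p*) = e·p* gives m = e·p*/(1−p*) = 0.72×0.45773/0.54227 = 0.60774.
Starting from p₀ = 0.45773; update p ← p + (dp/dt)·Δt with the new parameters.
step 1: Δp = +0.35263, p = 0.81036
step 2: Δp = -0.34488, p = 0.46547
step 3: Δp = +0.33730, p = 0.80278
step 4: Δp = -0.32989, p = 0.47289

0.473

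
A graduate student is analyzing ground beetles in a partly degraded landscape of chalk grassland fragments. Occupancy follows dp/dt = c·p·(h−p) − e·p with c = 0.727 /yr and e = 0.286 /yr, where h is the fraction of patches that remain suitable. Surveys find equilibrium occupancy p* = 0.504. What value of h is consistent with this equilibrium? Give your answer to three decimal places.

0.897

At equilibrium c(h−p*) = e, so h = p* + e/c.
h = 0.504 + 0.286/0.727 = 0.504 + 0.3934 = 0.8974.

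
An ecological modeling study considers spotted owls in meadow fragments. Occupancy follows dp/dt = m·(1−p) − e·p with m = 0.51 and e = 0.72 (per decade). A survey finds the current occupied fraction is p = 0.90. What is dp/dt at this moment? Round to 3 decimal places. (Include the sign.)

Colonization term: m·(1−p) = 0.51×0.1000 = 0.05100.
Extinction term: e·p = 0.64800.
dp/dt = 0.05100 − 0.64800 = -0.59700.

-0.597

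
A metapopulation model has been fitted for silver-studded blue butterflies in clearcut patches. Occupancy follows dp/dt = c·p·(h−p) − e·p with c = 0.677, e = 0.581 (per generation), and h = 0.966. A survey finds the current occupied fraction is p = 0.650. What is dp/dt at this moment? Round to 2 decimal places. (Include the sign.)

Colonization term: c·p·(h−p) = 0.677×0.650×0.3160 = 0.13906.
Extinction term: e·p = 0.37765.
dp/dt = 0.13906 − 0.37765 = -0.23859.

-0.24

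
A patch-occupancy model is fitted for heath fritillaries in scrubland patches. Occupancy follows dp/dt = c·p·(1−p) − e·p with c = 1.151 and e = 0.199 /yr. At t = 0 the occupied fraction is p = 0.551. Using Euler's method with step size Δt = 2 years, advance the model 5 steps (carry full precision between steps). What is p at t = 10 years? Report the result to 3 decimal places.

0.873

Update rule: p ← p + [c·p·(1−p) − e·p]·Δt with Δt = 2.
p: 0.55100 → 0.90121  (Δp = +0.35021)
p: 0.90121 → 0.74747  (Δp = -0.15374)
p: 0.74747 → 0.88450  (Δp = +0.13703)
p: 0.88450 → 0.76764  (Δp = -0.11686)
p: 0.76764 → 0.87272  (Δp = +0.10508)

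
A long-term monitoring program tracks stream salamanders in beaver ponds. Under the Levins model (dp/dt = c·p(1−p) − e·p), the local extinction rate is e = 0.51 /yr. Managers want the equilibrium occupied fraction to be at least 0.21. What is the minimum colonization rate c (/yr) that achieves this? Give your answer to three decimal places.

0.646

p* = 1 − e/c ≥ 0.21 requires e/c ≤ 0.7900, i.e. c ≥ e/0.7900.
c_min = 0.51/0.7900 = 0.6456.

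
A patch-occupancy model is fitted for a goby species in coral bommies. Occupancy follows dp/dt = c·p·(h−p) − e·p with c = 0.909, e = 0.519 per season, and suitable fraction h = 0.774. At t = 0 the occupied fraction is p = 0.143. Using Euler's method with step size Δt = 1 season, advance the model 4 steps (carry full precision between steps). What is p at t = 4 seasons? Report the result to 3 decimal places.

Update rule: p ← p + [c·p·(h−p) − e·p]·Δt with Δt = 1.
t = 1: p = 0.14300 + (+0.00780) = 0.15080
t = 2: p = 0.15080 + (+0.00716) = 0.15797
t = 3: p = 0.15797 + (+0.00647) = 0.16444
t = 4: p = 0.16444 + (+0.00577) = 0.17021

0.170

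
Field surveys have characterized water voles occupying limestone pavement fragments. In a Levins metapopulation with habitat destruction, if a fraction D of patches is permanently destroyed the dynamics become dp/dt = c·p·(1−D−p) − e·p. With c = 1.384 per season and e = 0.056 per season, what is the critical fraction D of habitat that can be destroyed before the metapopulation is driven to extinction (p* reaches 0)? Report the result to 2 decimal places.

0.96

The nontrivial equilibrium is p* = (1−D) − e/c; extinction occurs when this hits zero.
So D_crit = 1 − e/c = 1 − 0.056/1.384 = 1 − 0.0405 = 0.9595.
This equals the undisturbed p*, a classic result of Lande's extension.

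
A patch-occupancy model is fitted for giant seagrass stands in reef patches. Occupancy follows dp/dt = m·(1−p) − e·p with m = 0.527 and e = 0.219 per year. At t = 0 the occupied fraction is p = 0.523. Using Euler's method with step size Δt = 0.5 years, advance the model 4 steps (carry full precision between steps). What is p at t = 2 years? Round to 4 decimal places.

0.6781

Update rule: p ← p + [m·(1−p) − e·p]·Δt with Δt = 0.5.
t = 0.5: p = 0.52300 + (+0.06842) = 0.59142
t = 1: p = 0.59142 + (+0.04290) = 0.63432
t = 1.5: p = 0.63432 + (+0.02690) = 0.66122
t = 2: p = 0.66122 + (+0.01687) = 0.67808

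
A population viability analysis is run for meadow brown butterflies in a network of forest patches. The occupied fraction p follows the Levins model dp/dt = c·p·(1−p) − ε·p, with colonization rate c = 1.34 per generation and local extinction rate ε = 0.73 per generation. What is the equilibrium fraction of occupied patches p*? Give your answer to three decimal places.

At equilibrium, colonization balances extinction: c·p*·(1−p*) = ε·p*.
So p* = 1 − ε/c = 1 − 0.73/1.34 = 1 − 0.5448 = 0.4552.

0.455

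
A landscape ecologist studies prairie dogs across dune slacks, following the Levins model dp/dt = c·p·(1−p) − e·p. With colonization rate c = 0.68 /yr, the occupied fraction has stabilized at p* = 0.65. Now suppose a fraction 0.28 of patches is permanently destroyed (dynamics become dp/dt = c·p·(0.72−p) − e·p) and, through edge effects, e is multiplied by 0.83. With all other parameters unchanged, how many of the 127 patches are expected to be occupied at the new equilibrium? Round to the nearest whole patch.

55

Balance c(1−p*) = e gives e = 0.68×(1 − 0.65000) = 0.23800.
New p* = 0.72 − e/c = 0.72 − 0.19754/0.68000 = 0.42950.
Expected occupied = 127 × 0.42950 = 54.55 ≈ 55.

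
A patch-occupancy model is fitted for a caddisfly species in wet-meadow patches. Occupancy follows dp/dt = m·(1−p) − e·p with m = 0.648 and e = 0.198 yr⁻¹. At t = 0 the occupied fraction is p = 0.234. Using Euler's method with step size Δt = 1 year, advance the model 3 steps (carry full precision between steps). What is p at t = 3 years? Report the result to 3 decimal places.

Update rule: p ← p + [m·(1−p) − e·p]·Δt with Δt = 1.
step 1: Δp = +0.45004, p = 0.68404
step 2: Δp = +0.06931, p = 0.75334
step 3: Δp = +0.01067, p = 0.76401

0.764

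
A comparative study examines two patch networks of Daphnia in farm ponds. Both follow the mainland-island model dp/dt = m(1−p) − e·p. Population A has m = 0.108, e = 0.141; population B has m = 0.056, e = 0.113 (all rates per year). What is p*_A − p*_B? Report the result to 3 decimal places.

0.102

A: p*_A = m/(m+e) = 0.108/0.2490 = 0.4337.
B: p*_B = 0.056/0.1690 = 0.3314.
p*_A − p*_B = 0.4337 − 0.3314 = 0.1024.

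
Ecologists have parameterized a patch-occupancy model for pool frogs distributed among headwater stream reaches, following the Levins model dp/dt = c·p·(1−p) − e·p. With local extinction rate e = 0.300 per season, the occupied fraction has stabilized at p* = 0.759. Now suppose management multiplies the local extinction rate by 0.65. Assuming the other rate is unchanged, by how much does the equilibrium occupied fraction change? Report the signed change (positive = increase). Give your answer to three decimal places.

Balance c(1−p*) = e gives c = e/(1 − 0.75900) = 0.300/0.24100 = 1.24481.
New p* = 1 − e/c = 1 − 0.19500/1.24481 = 0.84335.
Δp* = 0.84335 − 0.75900 = +0.08435.

0.084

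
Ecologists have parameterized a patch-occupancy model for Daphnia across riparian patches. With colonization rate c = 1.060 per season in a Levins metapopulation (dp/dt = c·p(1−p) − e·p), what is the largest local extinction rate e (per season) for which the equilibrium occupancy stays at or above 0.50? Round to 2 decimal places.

1 − e/c ≥ 0.50 ⇒ e ≤ c(1 − 0.50) = 1.060 × 0.5000.
e_max = 0.5300.

0.53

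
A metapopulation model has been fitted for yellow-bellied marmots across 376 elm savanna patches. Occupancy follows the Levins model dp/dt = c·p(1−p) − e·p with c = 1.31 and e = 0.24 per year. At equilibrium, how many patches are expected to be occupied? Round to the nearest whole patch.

307

p* = 1 − e/c = 1 − 0.24/1.31 = 0.8168.
Expected occupied patches = N × p* = 376 × 0.8168 = 307.11 ≈ 307.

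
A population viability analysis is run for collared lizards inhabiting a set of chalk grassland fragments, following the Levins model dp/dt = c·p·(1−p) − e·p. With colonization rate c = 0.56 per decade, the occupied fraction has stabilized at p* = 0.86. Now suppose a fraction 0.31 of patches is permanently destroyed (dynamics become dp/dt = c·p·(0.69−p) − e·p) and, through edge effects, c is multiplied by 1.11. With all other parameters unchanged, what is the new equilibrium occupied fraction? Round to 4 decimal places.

Balance c(1−p*) = e gives e = 0.56×(1 − 0.86000) = 0.07840.
New p* = 0.69 − e/c = 0.69 − 0.07840/0.62160 = 0.56387.

0.5639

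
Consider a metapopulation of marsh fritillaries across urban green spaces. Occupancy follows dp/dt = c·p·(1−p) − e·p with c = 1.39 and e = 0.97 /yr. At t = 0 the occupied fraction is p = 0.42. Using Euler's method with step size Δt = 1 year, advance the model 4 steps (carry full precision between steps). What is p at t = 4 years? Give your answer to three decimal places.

0.310

Update rule: p ← p + [c·p·(1−p) − e·p]·Δt with Δt = 1.
t = 1: p = 0.42000 + (-0.06880) = 0.35120
t = 2: p = 0.35120 + (-0.02394) = 0.32726
t = 3: p = 0.32726 + (-0.01142) = 0.31584
t = 4: p = 0.31584 + (-0.00601) = 0.30983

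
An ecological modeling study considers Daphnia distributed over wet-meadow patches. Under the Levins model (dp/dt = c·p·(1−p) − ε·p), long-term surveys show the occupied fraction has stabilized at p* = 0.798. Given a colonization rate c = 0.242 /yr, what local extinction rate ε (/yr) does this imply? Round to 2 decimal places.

0.05

At equilibrium c(1−p*) = ε.
ε = 0.242 × (1 − 0.798) = 0.242 × 0.2020 = 0.0489.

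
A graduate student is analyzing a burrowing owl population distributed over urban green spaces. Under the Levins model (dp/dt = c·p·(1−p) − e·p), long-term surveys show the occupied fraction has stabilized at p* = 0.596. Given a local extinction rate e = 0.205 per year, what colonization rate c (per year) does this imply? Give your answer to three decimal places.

At equilibrium c(1−p*) = e, so c = e/(1−p*).
c = 0.205/(1 − 0.596) = 0.205/0.4040 = 0.5074.

0.507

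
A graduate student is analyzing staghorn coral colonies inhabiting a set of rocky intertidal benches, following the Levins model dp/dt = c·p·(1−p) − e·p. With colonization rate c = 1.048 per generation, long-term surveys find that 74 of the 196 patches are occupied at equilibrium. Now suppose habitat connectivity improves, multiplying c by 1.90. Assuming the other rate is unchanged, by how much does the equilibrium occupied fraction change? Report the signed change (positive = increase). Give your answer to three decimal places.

0.295

Observed p* = 74/196 = 0.37755.
Balance c(1−p*) = e gives e = 1.048×(1 − 0.37755) = 0.65233.
New p* = 1 − e/c = 1 − 0.65233/1.99120 = 0.67239.
Δp* = 0.67239 − 0.37755 = +0.29484.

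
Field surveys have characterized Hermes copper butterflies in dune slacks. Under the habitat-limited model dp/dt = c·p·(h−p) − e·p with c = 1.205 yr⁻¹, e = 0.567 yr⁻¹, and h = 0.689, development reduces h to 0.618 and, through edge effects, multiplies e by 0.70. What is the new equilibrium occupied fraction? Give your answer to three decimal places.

Before: p* = h − e/c = 0.689 − 0.567/1.205 = 0.689 − 0.4705 = 0.2185.
After: c = 1.205, e = 0.3969, h = 0.618; p* = 0.618 − 0.3969/1.205 = 0.2886.

0.289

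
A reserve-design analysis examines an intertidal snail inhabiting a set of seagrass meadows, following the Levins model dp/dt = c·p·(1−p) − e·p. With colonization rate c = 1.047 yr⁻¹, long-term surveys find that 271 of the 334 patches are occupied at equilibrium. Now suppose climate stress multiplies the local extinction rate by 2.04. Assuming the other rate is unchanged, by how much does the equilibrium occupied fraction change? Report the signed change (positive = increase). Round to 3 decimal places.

Observed p* = 271/334 = 0.81138.
Balance c(1−p*) = e gives e = 1.047×(1 − 0.81138) = 0.19749.
New p* = 1 − e/c = 1 − 0.40288/1.04700 = 0.61521.
Δp* = 0.61521 − 0.81138 = -0.19617.

-0.196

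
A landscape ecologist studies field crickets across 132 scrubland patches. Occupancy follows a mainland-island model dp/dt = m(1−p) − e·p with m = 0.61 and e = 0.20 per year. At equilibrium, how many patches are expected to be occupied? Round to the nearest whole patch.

p* = m/(m+e) = 0.61/0.8100 = 0.7531.
Expected occupied patches = N × p* = 132 × 0.7531 = 99.41 ≈ 99.

99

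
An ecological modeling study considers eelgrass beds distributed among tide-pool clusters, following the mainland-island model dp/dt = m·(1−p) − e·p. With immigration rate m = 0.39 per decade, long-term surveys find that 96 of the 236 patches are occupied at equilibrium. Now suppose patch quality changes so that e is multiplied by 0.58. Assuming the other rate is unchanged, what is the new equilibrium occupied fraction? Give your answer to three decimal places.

Observed p* = 96/236 = 0.40678.
Balance m(1−p*) = e·p* gives e = m(1−p*)/p* = 0.39×0.59322/0.40678 = 0.56875.
New p* = m/(m+e) = 0.39000/(0.39000+0.32987) = 0.54176.

0.542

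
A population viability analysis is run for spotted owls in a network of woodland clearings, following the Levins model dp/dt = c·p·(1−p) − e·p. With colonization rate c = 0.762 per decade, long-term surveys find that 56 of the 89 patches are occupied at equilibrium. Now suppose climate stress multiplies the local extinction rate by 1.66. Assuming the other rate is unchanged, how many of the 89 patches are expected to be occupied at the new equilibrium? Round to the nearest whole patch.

Observed p* = 56/89 = 0.62921.
Balance c(1−p*) = e gives e = 0.762×(1 − 0.62921) = 0.28254.
New p* = 1 − e/c = 1 − 0.46902/0.76200 = 0.38449.
Expected occupied = 89 × 0.38449 = 34.22 ≈ 34.

34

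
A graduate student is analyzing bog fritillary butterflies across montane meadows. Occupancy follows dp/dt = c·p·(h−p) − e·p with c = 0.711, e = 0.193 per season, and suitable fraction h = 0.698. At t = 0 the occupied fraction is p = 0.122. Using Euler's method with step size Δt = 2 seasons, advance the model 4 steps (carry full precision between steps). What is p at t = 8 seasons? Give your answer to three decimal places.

Update rule: p ← p + [c·p·(h−p) − e·p]·Δt with Δt = 2.
step 1: Δp = +0.05283, p = 0.17483
step 2: Δp = +0.06258, p = 0.23742
step 3: Δp = +0.06385, p = 0.30127
step 4: Δp = +0.05367, p = 0.35494

0.355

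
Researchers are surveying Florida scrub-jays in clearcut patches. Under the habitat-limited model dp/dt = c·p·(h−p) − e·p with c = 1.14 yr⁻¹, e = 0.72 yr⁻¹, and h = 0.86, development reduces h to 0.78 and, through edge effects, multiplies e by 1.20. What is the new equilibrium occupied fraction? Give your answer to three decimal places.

0.022

Before: p* = h − e/c = 0.86 − 0.72/1.14 = 0.86 − 0.6316 = 0.2284.
After: c = 1.14, e = 0.864, h = 0.78; p* = 0.78 − 0.864/1.14 = 0.0221.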